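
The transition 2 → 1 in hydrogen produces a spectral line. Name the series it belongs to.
Lyman series

The spectral series in hydrogen are named based on the final (lower) energy level:
- Lyman series: n_final = 1 (ultraviolet)
- Balmer series: n_final = 2 (visible/near-UV)
- Paschen series: n_final = 3 (infrared)
- Brackett series: n_final = 4 (infrared)
- Pfund series: n_final = 5 (far infrared)

Since this transition ends at n = 1, it belongs to the Lyman series.

For reference, this 2 → 1 line has photon energy
ΔE = 13.6057 eV × (1/1² - 1/2²) = 10.204275 eV,
corresponding to wavelength λ = hc/ΔE = 1239.84 eV·nm / 10.204275 eV = 121.502 nm in the ultraviolet region.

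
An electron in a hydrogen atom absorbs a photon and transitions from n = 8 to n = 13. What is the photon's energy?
0.132 eV

The energy levels of a hydrogen-like atom are E_n = -13.6057 eV / n².

Energy at n = 8: E_8 = -13.6057 / 8² = -0.212589 eV
Energy at n = 13: E_13 = -13.6057 / 13² = -0.080507 eV

The excitation energy is the difference:
ΔE = E_13 - E_8
ΔE = -0.080507 - (-0.212589)
ΔE = 0.132 eV

Since this is positive, energy must be absorbed (photon absorption).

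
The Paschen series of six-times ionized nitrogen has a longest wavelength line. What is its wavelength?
38.26 nm

The longest wavelength corresponds to the smallest energy transition in the series.
The Paschen series has all transitions ending at n_f = 3.

For N⁶⁺ (Z = 7), the first line (α-line) is the jump from n = 4 to n = 3:
E_4 = -13.6057 × 7² / 4² = -41.6675 eV
E_3 = -13.6057 × 7² / 3² = -74.0755 eV
ΔE = E_4 - E_3 = 32.4080 eV

λ = hc/E = 1239.84 eV·nm / 32.4080 eV
λ = 38.26 nm

This is the α-line of the Paschen series in N⁶⁺.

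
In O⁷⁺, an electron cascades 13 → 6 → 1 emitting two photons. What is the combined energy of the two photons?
865.61235 eV

The energy levels of O⁷⁺ are E_n = -13.6057 × 8² / n² eV.

First transition (13 → 6):
ΔE₁ = |E_6 - E_13|
ΔE₁ = |-24.18791111111 - (-5.15245443787)| = 19.03545667 eV

Second transition (6 → 1):
ΔE₂ = |E_1 - E_6|
ΔE₂ = |-870.76480000000 - (-24.18791111111)| = 846.57688889 eV

Total energy released:
E_total = ΔE₁ + ΔE₂ = 19.03545667 + 846.57688889 = 865.61235 eV

Note: This equals the direct transition 13 → 1: 865.61235 eV ✓
Energy is conserved regardless of the path taken.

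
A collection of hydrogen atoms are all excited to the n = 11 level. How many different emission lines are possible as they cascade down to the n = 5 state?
21

The electron can occupy levels n = 5, 6, ..., 11 during de-excitation — that is m = 11 - 5 + 1 = 7 distinct levels.

The number of distinct spectral lines equals the number of ways to choose 2 of these m levels (each pair gives one possible emission transition):

Number of lines = m(m-1)/2 = 7×6/2 = 21

These correspond to all possible transitions between the 7 levels:
11 → 10, 11 → 9, 11 → 8, 11 → 7, 11 → 6, 11 → 5, 10 → 9, 10 → 8...

Each transition produces a photon with a unique energy (and thus wavelength). This count does not depend on Z.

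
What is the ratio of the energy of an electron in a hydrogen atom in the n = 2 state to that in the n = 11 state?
30.2500

Using E_n = -13.6057 Z² / n² eV with Z = 1:

E_2 = -13.6057 / 2² = -13.6057 / 4 = -3.4014250000 eV
E_11 = -13.6057 / 11² = -13.6057 / 121 = -0.1124438017 eV

The ratio is:
E_2/E_11 = (-3.4014250000) / (-0.1124438017)
E_2/E_11 = (-13.6057/4) / (-13.6057/121)
E_2/E_11 = 121/4
E_2/E_11 = 30.2500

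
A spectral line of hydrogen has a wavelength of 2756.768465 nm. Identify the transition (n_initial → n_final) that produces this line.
n = 12 → n = 5

First, find the photon energy from the wavelength (hc = 1239.84 eV·nm):
E = hc/λ = 1239.84 eV·nm / 2756.768465 nm = 0.44974397 eV

The energy levels of hydrogen satisfy E_n = -13.6057 / n² eV, so an emission n_i → n_f releases
ΔE = 13.6057 × (1/n_f² − 1/n_i²) eV.

Setting ΔE equal to the photon energy:
1/n_f² − 1/n_i² = 0.44974397 / 13.6057 = 0.033055555

Since 1/n_i² must be positive, we need 1/n_f² > 0.033055555, i.e. n_f ≤ 5. For each allowed n_f, solve n_i = (1/n_f² − 0.033055555)^(−1/2) and check whether it is a whole number:
  n_f = 1: 1/n_i² = 1.000000000 − 0.033055555 = 0.966944445 → n_i = 1.017  (not an integer) ✗
  n_f = 2: 1/n_i² = 0.250000000 − 0.033055555 = 0.216944445 → n_i = 2.147  (not an integer) ✗
  n_f = 3: 1/n_i² = 0.111111111 − 0.033055555 = 0.078055556 → n_i = 3.579  (not an integer) ✗
  n_f = 4: 1/n_i² = 0.062500000 − 0.033055555 = 0.029444445 → n_i = 5.828  (not an integer) ✗
  n_f = 5: 1/n_i² = 0.040000000 − 0.033055555 = 0.006944445 → n_i = 12.000  → integer, n_i = 12 ✓

Only n_f = 5 gives an integer upper level, n_i = 12.

The transition is from n = 12 to n = 5 (emission).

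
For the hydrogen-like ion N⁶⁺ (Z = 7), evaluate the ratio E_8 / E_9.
1.265625

Using E_n = -13.6057 Z² / n² eV with Z = 7:

E_8 = -13.6057 × 7² / 8² = -666.6793 / 64 = -10.41686406 eV
E_9 = -13.6057 × 7² / 9² = -666.6793 / 81 = -8.23060864 eV

The ratio is:
E_8/E_9 = (-10.41686406) / (-8.23060864)
E_8/E_9 = (-666.6793/64) / (-666.6793/81)
E_8/E_9 = 81/64
E_8/E_9 = 1.265625
(Note: the Z² factors cancel in the ratio.)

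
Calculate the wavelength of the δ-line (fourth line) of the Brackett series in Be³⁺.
121.502018 nm

The lines of a series are numbered from the longest wavelength (smallest ΔE) outward; the fourth line is the transition from n = n_f + 4 to n_f.
The Brackett series has all transitions ending at n_f = 4.

For Be³⁺ (Z = 4), the fourth line (δ-line) is the jump from n = 8 to n = 4:
E_8 = -13.6057 × 4² / 8² = -3.401425000 eV
E_4 = -13.6057 × 4² / 4² = -13.605700000 eV
ΔE = E_8 - E_4 = 10.204275000 eV

λ = hc/E = 1239.84 eV·nm / 10.204275000 eV
λ = 121.502018 nm

This is the δ-line of the Brackett series in Be³⁺.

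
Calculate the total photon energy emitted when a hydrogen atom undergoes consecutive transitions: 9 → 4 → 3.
1.3438 eV

The energy levels of hydrogen are E_n = -13.6057 / n² eV.

First transition (9 → 4):
ΔE₁ = |E_4 - E_9|
ΔE₁ = |-0.8503562500 - (-0.1679716049)| = 0.6823846 eV

Second transition (4 → 3):
ΔE₂ = |E_3 - E_4|
ΔE₂ = |-1.5117444444 - (-0.8503562500)| = 0.6613882 eV

Total energy released:
E_total = ΔE₁ + ΔE₂ = 0.6823846 + 0.6613882 = 1.3438 eV

Note: This equals the direct transition 9 → 3: 1.3438 eV ✓
Energy is conserved regardless of the path taken.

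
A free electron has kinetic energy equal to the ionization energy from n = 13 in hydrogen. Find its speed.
1.6828e+05 m/s (or 0.05613% of c)

The binding energy at n = 13 for hydrogen is:
E_13 = -13.6057/13² = -0.080507101 eV
|E_13| = 0.080507101 eV

Convert to Joules:
KE = 0.080507101 eV × (1.602177 × 10⁻¹⁹ J/eV) = 1.289866e-20 J

Using KE = ½mv²:
v = √(2·KE/m_e)
v = √(2 × 1.289866e-20 J / 9.10938 × 10⁻³¹ kg)
v = 1.6828e+05 m/s

This is approximately 0.05613% the speed of light.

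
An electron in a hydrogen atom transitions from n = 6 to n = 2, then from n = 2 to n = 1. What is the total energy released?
13.228 eV

The energy levels of hydrogen are E_n = -13.6057 / n² eV.

First transition (6 → 2):
ΔE₁ = |E_2 - E_6|
ΔE₁ = |-3.401425000 - (-0.377936111)| = 3.023489 eV

Second transition (2 → 1):
ΔE₂ = |E_1 - E_2|
ΔE₂ = |-13.605700000 - (-3.401425000)| = 10.204275 eV

Total energy released:
E_total = ΔE₁ + ΔE₂ = 3.023489 + 10.204275 = 13.228 eV

Note: This equals the direct transition 6 → 1: 13.228 eV ✓
Energy is conserved regardless of the path taken.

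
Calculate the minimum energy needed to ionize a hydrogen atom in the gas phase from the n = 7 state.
0.277667 eV

The ionization energy is the energy needed to remove the electron completely (n → ∞).

For hydrogen, E_n = -13.6057 eV / n².

At n = 7: E_7 = -13.6057 / 7² = -0.277667347 eV
At n = ∞: E_∞ = 0 eV

Ionization energy = E_∞ - E_7 = 0 - (-0.277667347) = 0.277667347 eV
Ionization energy ≈ 0.277667 eV

This is also called the binding energy of the electron in state n = 7.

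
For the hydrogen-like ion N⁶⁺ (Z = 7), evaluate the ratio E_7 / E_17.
5.89796

Using E_n = -13.6057 Z² / n² eV with Z = 7:

E_7 = -13.6057 × 7² / 7² = -666.6793 / 49 = -13.60570000000 eV
E_17 = -13.6057 × 7² / 17² = -666.6793 / 289 = -2.30684878893 eV

The ratio is:
E_7/E_17 = (-13.60570000000) / (-2.30684878893)
E_7/E_17 = (-666.6793/49) / (-666.6793/289)
E_7/E_17 = 289/49
E_7/E_17 = 5.89796
(Note: the Z² factors cancel in the ratio.)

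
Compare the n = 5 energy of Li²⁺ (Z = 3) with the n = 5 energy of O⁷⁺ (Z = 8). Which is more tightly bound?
O⁷⁺ at n = 5 (E = -34.83059 eV)

Using E_n = -13.6057 Z² / n² eV:

Li²⁺ (Z = 3) at n = 5:
E = -13.6057 × 3² / 5² = -13.6057 × 9 / 25 = -4.89805200 eV

O⁷⁺ (Z = 8) at n = 5:
E = -13.6057 × 8² / 5² = -13.6057 × 64 / 25 = -34.83059200 eV

Since -34.83059200 eV < -4.89805200 eV,
O⁷⁺ at n = 5 is more tightly bound (requires more energy to ionize).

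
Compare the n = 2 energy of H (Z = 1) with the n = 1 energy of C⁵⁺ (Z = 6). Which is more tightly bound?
C⁵⁺ at n = 1 (E = -489.81 eV)

Using E_n = -13.6057 Z² / n² eV:

H (Z = 1) at n = 2:
E = -13.6057 × 1² / 2² = -13.6057 × 1 / 4 = -3.40143 eV

C⁵⁺ (Z = 6) at n = 1:
E = -13.6057 × 6² / 1² = -13.6057 × 36 / 1 = -489.80520 eV

Since -489.80520 eV < -3.40143 eV,
C⁵⁺ at n = 1 is more tightly bound (requires more energy to ionize).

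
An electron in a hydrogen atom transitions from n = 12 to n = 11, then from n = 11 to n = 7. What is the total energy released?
0.18 eV

The energy levels of hydrogen are E_n = -13.6057 / n² eV.

First transition (12 → 11):
ΔE₁ = |E_11 - E_12|
ΔE₁ = |-0.11244380 - (-0.09448403)| = 0.01796 eV

Second transition (11 → 7):
ΔE₂ = |E_7 - E_11|
ΔE₂ = |-0.27766735 - (-0.11244380)| = 0.16522 eV

Total energy released:
E_total = ΔE₁ + ΔE₂ = 0.01796 + 0.16522 = 0.18 eV

Note: This equals the direct transition 12 → 7: 0.18 eV ✓
Energy is conserved regardless of the path taken.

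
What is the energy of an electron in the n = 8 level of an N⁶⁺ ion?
-10.417 eV

For hydrogen-like ions, the energy levels scale with Z²:
E_n = -13.6057 Z² / n² eV

For N⁶⁺ (Z = 7) at n = 8:
E_8 = -13.6057 × 7² / 8²
E_8 = -13.6057 × 49 / 64
E_8 = -666.6793 / 64
E_8 = -10.417 eV

The energy is 49 times more negative than hydrogen at the same n due to the stronger nuclear charge.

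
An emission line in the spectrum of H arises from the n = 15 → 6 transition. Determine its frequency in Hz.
7.67630e+13 Hz

First, find the transition energy:
E_15 = -13.6057 / 15² = -0.060469778 eV
E_6 = -13.6057 / 6² = -0.377936111 eV
|ΔE| = |E_6 - E_15| = 0.317466333 eV

Convert to Joules: E = 0.317466333 eV × (1.602177 × 10⁻¹⁹ J/eV) = 5.0863726e-20 J

Using E = hf:
f = E/h = 5.0863726e-20 J / (6.62607 × 10⁻³⁴ J·s)
f = 7.67630e+13 Hz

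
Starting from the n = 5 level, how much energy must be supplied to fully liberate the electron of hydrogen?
0.544 eV

The ionization energy is the energy needed to remove the electron completely (n → ∞).

For hydrogen, E_n = -13.6057 eV / n².

At n = 5: E_5 = -13.6057 / 5² = -0.544228 eV
At n = ∞: E_∞ = 0 eV

Ionization energy = E_∞ - E_5 = 0 - (-0.544228) = 0.544228 eV
Ionization energy ≈ 0.544 eV

This is also called the binding energy of the electron in state n = 5.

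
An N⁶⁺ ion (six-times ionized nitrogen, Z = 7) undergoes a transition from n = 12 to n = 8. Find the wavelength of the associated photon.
214.24029 nm

First, find the transition energy using E_n = -13.6057 Z² / n² eV:
E_12 = -13.6057 × 7² / 12² = -4.629717361 eV
E_8 = -13.6057 × 7² / 8² = -10.416864063 eV

Photon energy: |ΔE| = |E_8 - E_12| = 5.787146702 eV

Convert to wavelength using E = hc/λ with hc = 1239.84 eV·nm:
λ = hc/E = 1239.84 eV·nm / 5.787146702 eV
λ = 214.24029 nm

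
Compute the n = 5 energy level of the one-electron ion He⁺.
-2.176912 eV

For hydrogen-like ions, the energy levels scale with Z²:
E_n = -13.6057 Z² / n² eV

For He⁺ (Z = 2) at n = 5:
E_5 = -13.6057 × 2² / 5²
E_5 = -13.6057 × 4 / 25
E_5 = -54.4228 / 25
E_5 = -2.176912 eV

The energy is 4 times more negative than hydrogen at the same n due to the stronger nuclear charge.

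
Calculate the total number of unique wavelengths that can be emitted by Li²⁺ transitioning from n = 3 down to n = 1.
3

The electron can occupy levels n = 1, 2, ..., 3 during de-excitation — that is m = 3 - 1 + 1 = 3 distinct levels.

The number of distinct spectral lines equals the number of ways to choose 2 of these m levels (each pair gives one possible emission transition):

Number of lines = m(m-1)/2 = 3×2/2 = 3

These correspond to all possible transitions between the 3 levels:
3 → 2, 3 → 1, 2 → 1

Each transition produces a photon with a unique energy (and thus wavelength). This count does not depend on Z.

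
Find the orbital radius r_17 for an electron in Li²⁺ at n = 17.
5.0977 nm (or 50.9774 Å)

The Bohr radius formula is:
r_n = n² a₀ / Z

where a₀ = 0.0529177 nm is the Bohr radius.

For Li²⁺ (Z = 3) at n = 17:
r_17 = 17² × 0.0529177 nm / 3
r_17 = 289 × 0.0529177 nm / 3
r_17 = 15.29322 nm / 3
r_17 = 5.0977 nm

The electron orbits at approximately 5.0977 nm from the nucleus.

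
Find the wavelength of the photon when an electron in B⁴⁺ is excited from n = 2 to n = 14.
14.88 nm

First, find the transition energy using E_n = -13.6057 Z² / n² eV:
E_2 = -13.6057 × 5² / 2² = -85.0356 eV
E_14 = -13.6057 × 5² / 14² = -1.7354 eV

Photon energy: |ΔE| = |E_14 - E_2| = 83.3002 eV

Convert to wavelength using E = hc/λ with hc = 1239.84 eV·nm:
λ = hc/E = 1239.84 eV·nm / 83.3002 eV
λ = 14.88 nm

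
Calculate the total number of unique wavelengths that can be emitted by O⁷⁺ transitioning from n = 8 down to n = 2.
21

The electron can occupy levels n = 2, 3, ..., 8 during de-excitation — that is m = 8 - 2 + 1 = 7 distinct levels.

The number of distinct spectral lines equals the number of ways to choose 2 of these m levels (each pair gives one possible emission transition):

Number of lines = m(m-1)/2 = 7×6/2 = 21

These correspond to all possible transitions between the 7 levels:
8 → 7, 8 → 6, 8 → 5, 8 → 4, 8 → 3, 8 → 2, 7 → 6, 7 → 5...

Each transition produces a photon with a unique energy (and thus wavelength). This count does not depend on Z.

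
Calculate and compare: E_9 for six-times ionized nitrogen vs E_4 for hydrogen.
N⁶⁺ at n = 9 (E = -8.23 eV)

Using E_n = -13.6057 Z² / n² eV:

N⁶⁺ (Z = 7) at n = 9:
E = -13.6057 × 7² / 9² = -13.6057 × 49 / 81 = -8.23061 eV

H (Z = 1) at n = 4:
E = -13.6057 × 1² / 4² = -13.6057 × 1 / 16 = -0.85036 eV

Since -8.23061 eV < -0.85036 eV,
N⁶⁺ at n = 9 is more tightly bound (requires more energy to ionize).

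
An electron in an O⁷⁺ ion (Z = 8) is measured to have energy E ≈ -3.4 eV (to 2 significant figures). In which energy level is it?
n = 16

The exact energy levels follow E_n = -13.6057 Z² / n² eV with Z = 8.

The measured value (-3.4 eV) is reported to only 2 significant figures, so we must test candidate n values and see which one matches to that precision.

Candidate energies:
  n = 14:  E = -13.6057 × 8² / 14² = -4.44268 eV
  n = 15:  E = -13.6057 × 8² / 15² = -3.87007 eV
  n = 16:  E = -13.6057 × 8² / 16² = -3.40143 eV  ← matches
  n = 17:  E = -13.6057 × 8² / 17² = -3.01303 eV
  n = 18:  E = -13.6057 × 8² / 18² = -2.68755 eV

Checking against the measurement of -3.4 eV (2 sig figs), only n = 16 agrees:
E_16 = -3.40143 eV, which rounds to -3.4 eV ✓

Therefore n = 16.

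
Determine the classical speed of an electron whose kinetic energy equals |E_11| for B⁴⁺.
9.94e+05 m/s (or 0.331699% of c)

The binding energy at n = 11 for B⁴⁺ is:
E_11 = -13.6057 × 5²/11² = -2.81109504 eV
|E_11| = 2.81109504 eV

Convert to Joules:
KE = 2.81109504 eV × (1.602177 × 10⁻¹⁹ J/eV) = 4.5039e-19 J

Using KE = ½mv²:
v = √(2·KE/m_e)
v = √(2 × 4.5039e-19 J / 9.10938 × 10⁻³¹ kg)
v = 9.94e+05 m/s

This is approximately 0.331699% the speed of light.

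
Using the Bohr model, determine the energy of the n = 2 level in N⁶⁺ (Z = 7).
-166.669825 eV

For hydrogen-like ions, the energy levels scale with Z²:
E_n = -13.6057 Z² / n² eV

For N⁶⁺ (Z = 7) at n = 2:
E_2 = -13.6057 × 7² / 2²
E_2 = -13.6057 × 49 / 4
E_2 = -666.6793 / 4
E_2 = -166.669825 eV

The energy is 49 times more negative than hydrogen at the same n due to the stronger nuclear charge.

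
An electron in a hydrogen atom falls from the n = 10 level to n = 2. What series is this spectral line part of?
Balmer series

The spectral series in hydrogen are named based on the final (lower) energy level:
- Lyman series: n_final = 1 (ultraviolet)
- Balmer series: n_final = 2 (visible/near-UV)
- Paschen series: n_final = 3 (infrared)
- Brackett series: n_final = 4 (infrared)
- Pfund series: n_final = 5 (far infrared)

Since this transition ends at n = 2, it belongs to the Balmer series.

For reference, this 10 → 2 line has photon energy
ΔE = 13.6057 eV × (1/2² - 1/10²) = 3.26536800 eV,
corresponding to wavelength λ = hc/ΔE = 1239.84 eV·nm / 3.26536800 eV = 379.6938 nm in the visible/near-UV region.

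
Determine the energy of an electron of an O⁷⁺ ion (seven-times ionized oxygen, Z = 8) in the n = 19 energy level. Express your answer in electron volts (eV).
-2.412 eV

The energy levels of a hydrogen-like atom are given by:
E_n = -13.6057 Z² / n² eV  (with Z = 8 for O⁷⁺)

For n = 19:
E_19 = -13.6057 × 8² / 19²
E_19 = -13.6057 × 64 / 361
E_19 = -2.412 eV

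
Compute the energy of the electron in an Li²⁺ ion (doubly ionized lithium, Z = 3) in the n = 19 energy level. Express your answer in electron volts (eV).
-0.339200 eV

The energy levels of a hydrogen-like atom are given by:
E_n = -13.6057 Z² / n² eV  (with Z = 3 for Li²⁺)

For n = 19:
E_19 = -13.6057 × 3² / 19²
E_19 = -13.6057 × 9 / 361
E_19 = -0.339200 eV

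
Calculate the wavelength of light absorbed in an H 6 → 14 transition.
4018.679 nm

First, find the transition energy using E_n = -13.6057 / n² eV:
E_6 = -13.6057 / 6² = -0.377936111 eV
E_14 = -13.6057 / 14² = -0.069416837 eV

Photon energy: |ΔE| = |E_14 - E_6| = 0.308519274 eV

Convert to wavelength using E = hc/λ with hc = 1239.84 eV·nm:
λ = hc/E = 1239.84 eV·nm / 0.308519274 eV
λ = 4018.679 nm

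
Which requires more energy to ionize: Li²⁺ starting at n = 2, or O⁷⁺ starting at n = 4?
O⁷⁺ at n = 4 (E = -54.4228 eV)

Using E_n = -13.6057 Z² / n² eV:

Li²⁺ (Z = 3) at n = 2:
E = -13.6057 × 3² / 2² = -13.6057 × 9 / 4 = -30.6128250 eV

O⁷⁺ (Z = 8) at n = 4:
E = -13.6057 × 8² / 4² = -13.6057 × 64 / 16 = -54.4228000 eV

Since -54.4228000 eV < -30.6128250 eV,
O⁷⁺ at n = 4 is more tightly bound (requires more energy to ionize).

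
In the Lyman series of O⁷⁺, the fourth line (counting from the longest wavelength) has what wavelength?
1.483179 nm

The lines of a series are numbered from the longest wavelength (smallest ΔE) outward; the fourth line is the transition from n = n_f + 4 to n_f.
The Lyman series has all transitions ending at n_f = 1.

For O⁷⁺ (Z = 8), the fourth line (δ-line) is the jump from n = 5 to n = 1:
E_5 = -13.6057 × 8² / 5² = -34.83059200 eV
E_1 = -13.6057 × 8² / 1² = -870.76480000 eV
ΔE = E_5 - E_1 = 835.93420800 eV

λ = hc/E = 1239.84 eV·nm / 835.93420800 eV
λ = 1.483179 nm

This is the δ-line of the Lyman series in O⁷⁺.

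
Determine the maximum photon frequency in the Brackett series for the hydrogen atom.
2.05615e+14 Hz

The series limit corresponds to the transition from n = ∞ to n = 4.
This is the highest energy (shortest wavelength) transition in the Brackett series.

E_∞ = 0 eV
E_4 = -13.6057 / 4² = -0.850356250 eV

Energy at series limit:
ΔE = E_∞ - E_4 = 0 - (-0.850356250) = 0.850356250 eV
E = 0.850356250 eV × (1.602177 × 10⁻¹⁹ J/eV) = 1.3624212e-19 J
f = E/h = 1.3624212e-19 J / (6.62607 × 10⁻³⁴ J·s) = 2.05615e+14 Hz

This energy equals the ionization energy from the n = 4 state of hydrogen.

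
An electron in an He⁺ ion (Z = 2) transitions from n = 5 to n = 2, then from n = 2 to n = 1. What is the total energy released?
52.25 eV

The energy levels of He⁺ are E_n = -13.6057 × 2² / n² eV.

First transition (5 → 2):
ΔE₁ = |E_2 - E_5|
ΔE₁ = |-13.60570000 - (-2.17691200)| = 11.42879 eV

Second transition (2 → 1):
ΔE₂ = |E_1 - E_2|
ΔE₂ = |-54.42280000 - (-13.60570000)| = 40.81710 eV

Total energy released:
E_total = ΔE₁ + ΔE₂ = 11.42879 + 40.81710 = 52.25 eV

Note: This equals the direct transition 5 → 1: 52.25 eV ✓
Energy is conserved regardless of the path taken.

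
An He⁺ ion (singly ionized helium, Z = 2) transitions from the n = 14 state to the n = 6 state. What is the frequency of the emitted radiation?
2.9840e+14 Hz

First, find the transition energy:
E_14 = -13.6057 × 2² / 14² = -0.2776673 eV
E_6 = -13.6057 × 2² / 6² = -1.5117444 eV
|ΔE| = |E_6 - E_14| = 1.2340771 eV

Convert to Joules: E = 1.2340771 eV × (1.602177 × 10⁻¹⁹ J/eV) = 1.977210e-19 J

Using E = hf:
f = E/h = 1.977210e-19 J / (6.62607 × 10⁻³⁴ J·s)
f = 2.9840e+14 Hz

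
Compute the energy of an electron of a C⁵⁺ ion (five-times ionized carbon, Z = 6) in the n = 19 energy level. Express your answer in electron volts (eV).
-1.35680 eV

The energy levels of a hydrogen-like atom are given by:
E_n = -13.6057 Z² / n² eV  (with Z = 6 for C⁵⁺)

For n = 19:
E_19 = -13.6057 × 6² / 19²
E_19 = -13.6057 × 36 / 361
E_19 = -1.35680 eV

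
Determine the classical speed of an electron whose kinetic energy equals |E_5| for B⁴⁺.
2.18769e+06 m/s (or 0.730% of c)

The binding energy at n = 5 for B⁴⁺ is:
E_5 = -13.6057 × 5²/5² = -13.6057000 eV
|E_5| = 13.6057000 eV

Convert to Joules:
KE = 13.6057000 eV × (1.602177 × 10⁻¹⁹ J/eV) = 2.1798740e-18 J

Using KE = ½mv²:
v = √(2·KE/m_e)
v = √(2 × 2.1798740e-18 J / 9.10938 × 10⁻³¹ kg)
v = 2.18769e+06 m/s

This is approximately 0.730% the speed of light.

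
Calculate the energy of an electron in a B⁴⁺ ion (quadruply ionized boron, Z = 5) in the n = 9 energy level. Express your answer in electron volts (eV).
-4.199290 eV

The energy levels of a hydrogen-like atom are given by:
E_n = -13.6057 Z² / n² eV  (with Z = 5 for B⁴⁺)

For n = 9:
E_9 = -13.6057 × 5² / 9²
E_9 = -13.6057 × 25 / 81
E_9 = -4.199290 eV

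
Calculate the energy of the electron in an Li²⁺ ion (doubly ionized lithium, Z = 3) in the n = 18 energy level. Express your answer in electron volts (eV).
-0.378 eV

The energy levels of a hydrogen-like atom are given by:
E_n = -13.6057 Z² / n² eV  (with Z = 3 for Li²⁺)

For n = 18:
E_18 = -13.6057 × 3² / 18²
E_18 = -13.6057 × 9 / 324
E_18 = -0.378 eV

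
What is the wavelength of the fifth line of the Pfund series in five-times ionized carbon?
84.3764 nm

The lines of a series are numbered from the longest wavelength (smallest ΔE) outward; the fifth line is the transition from n = n_f + 5 to n_f.
The Pfund series has all transitions ending at n_f = 5.

For C⁵⁺ (Z = 6), the fifth line (ε-line) is the jump from n = 10 to n = 5:
E_10 = -13.6057 × 6² / 10² = -4.898052 eV
E_5 = -13.6057 × 6² / 5² = -19.592208 eV
ΔE = E_10 - E_5 = 14.694156 eV

λ = hc/E = 1239.84 eV·nm / 14.694156 eV
λ = 84.3764 nm

This is the ε-line of the Pfund series in C⁵⁺.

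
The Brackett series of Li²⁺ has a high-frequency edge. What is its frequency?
1.8505e+15 Hz

The series limit corresponds to the transition from n = ∞ to n = 4.
This is the highest energy (shortest wavelength) transition in the Brackett series.

E_∞ = 0 eV
E_4 = -13.6057 × 3² / 4² = -7.65320625 eV

Energy at series limit:
ΔE = E_∞ - E_4 = 0 - (-7.65320625) = 7.65320625 eV
E = 7.65320625 eV × (1.602177 × 10⁻¹⁹ J/eV) = 1.226179e-18 J
f = E/h = 1.226179e-18 J / (6.62607 × 10⁻³⁴ J·s) = 1.8505e+15 Hz

This energy equals the ionization energy from the n = 4 state of Li²⁺.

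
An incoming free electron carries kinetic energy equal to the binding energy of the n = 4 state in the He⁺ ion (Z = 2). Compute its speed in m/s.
1.09385e+06 m/s (or 0.36% of c)

The binding energy at n = 4 for He⁺ is:
E_4 = -13.6057 × 2²/4² = -3.40142500 eV
|E_4| = 3.40142500 eV

Convert to Joules:
KE = 3.40142500 eV × (1.602177 × 10⁻¹⁹ J/eV) = 5.4496849e-19 J

Using KE = ½mv²:
v = √(2·KE/m_e)
v = √(2 × 5.4496849e-19 J / 9.10938 × 10⁻³¹ kg)
v = 1.09385e+06 m/s

This is approximately 0.36% the speed of light.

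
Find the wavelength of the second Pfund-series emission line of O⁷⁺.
72.6758 nm

The lines of a series are numbered from the longest wavelength (smallest ΔE) outward; the second line is the transition from n = n_f + 2 to n_f.
The Pfund series has all transitions ending at n_f = 5.

For O⁷⁺ (Z = 8), the second line (β-line) is the jump from n = 7 to n = 5:
E_7 = -13.6057 × 8² / 7² = -17.770710 eV
E_5 = -13.6057 × 8² / 5² = -34.830592 eV
ΔE = E_7 - E_5 = 17.059882 eV

λ = hc/E = 1239.84 eV·nm / 17.059882 eV
λ = 72.6758 nm

This is the β-line of the Pfund series in O⁷⁺.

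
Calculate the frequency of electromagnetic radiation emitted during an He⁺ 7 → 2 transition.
3.021e+15 Hz

First, find the transition energy:
E_7 = -13.6057 × 2² / 7² = -1.11066939 eV
E_2 = -13.6057 × 2² / 2² = -13.60570000 eV
|ΔE| = |E_2 - E_7| = 12.49503061 eV

Convert to Joules: E = 12.49503061 eV × (1.602177 × 10⁻¹⁹ J/eV) = 2.00193e-18 J

Using E = hf:
f = E/h = 2.00193e-18 J / (6.62607 × 10⁻³⁴ J·s)
f = 3.021e+15 Hz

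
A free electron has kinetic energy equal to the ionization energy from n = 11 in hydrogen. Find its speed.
1.99e+05 m/s (or 0.066339% of c)

The binding energy at n = 11 for hydrogen is:
E_11 = -13.6057/11² = -0.11244380 eV
|E_11| = 0.11244380 eV

Convert to Joules:
KE = 0.11244380 eV × (1.602177 × 10⁻¹⁹ J/eV) = 1.8015e-20 J

Using KE = ½mv²:
v = √(2·KE/m_e)
v = √(2 × 1.8015e-20 J / 9.10938 × 10⁻³¹ kg)
v = 1.99e+05 m/s

This is approximately 0.066339% the speed of light.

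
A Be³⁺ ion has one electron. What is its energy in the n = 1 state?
-217.69120 eV

For hydrogen-like ions, the energy levels scale with Z²:
E_n = -13.6057 Z² / n² eV

For Be³⁺ (Z = 4) at n = 1:
E_1 = -13.6057 × 4² / 1²
E_1 = -13.6057 × 16 / 1
E_1 = -217.6912 / 1
E_1 = -217.69120 eV

The energy is 16 times more negative than hydrogen at the same n due to the stronger nuclear charge.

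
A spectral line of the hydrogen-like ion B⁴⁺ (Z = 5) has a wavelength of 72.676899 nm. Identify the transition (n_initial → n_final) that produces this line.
n = 9 → n = 4

First, find the photon energy from the wavelength (hc = 1239.84 eV·nm):
E = hc/λ = 1239.84 eV·nm / 72.676899 nm = 17.059616 eV

The energy levels of B⁴⁺ satisfy E_n = -13.6057 × 5² / n² eV, so an emission n_i → n_f releases
ΔE = 13.6057 × 5² × (1/n_f² − 1/n_i²) eV.

Setting ΔE equal to the photon energy:
1/n_f² − 1/n_i² = 17.059616 / (13.6057 × 5²) = 0.050154321

Since 1/n_i² must be positive, we need 1/n_f² > 0.050154321, i.e. n_f ≤ 4. For each allowed n_f, solve n_i = (1/n_f² − 0.050154321)^(−1/2) and check whether it is a whole number:
  n_f = 1: 1/n_i² = 1.000000000 − 0.050154321 = 0.949845679 → n_i = 1.026  (not an integer) ✗
  n_f = 2: 1/n_i² = 0.250000000 − 0.050154321 = 0.199845679 → n_i = 2.237  (not an integer) ✗
  n_f = 3: 1/n_i² = 0.111111111 − 0.050154321 = 0.060956790 → n_i = 4.050  (not an integer) ✗
  n_f = 4: 1/n_i² = 0.062500000 − 0.050154321 = 0.012345679 → n_i = 9.000  → integer, n_i = 9 ✓

Only n_f = 4 gives an integer upper level, n_i = 9.

The transition is from n = 9 to n = 4 (emission).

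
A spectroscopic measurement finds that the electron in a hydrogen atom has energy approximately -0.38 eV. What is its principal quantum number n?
n = 6

The exact energy levels follow E_n = -13.6057 eV / n².

The measured value (-0.38 eV) is reported to only 2 significant figures, so we must test candidate n values and see which one matches to that precision.

Candidate energies:
  n = 4:  E = -13.6057/4² = -0.85036 eV
  n = 5:  E = -13.6057/5² = -0.54423 eV
  n = 6:  E = -13.6057/6² = -0.37794 eV  ← matches
  n = 7:  E = -13.6057/7² = -0.27767 eV
  n = 8:  E = -13.6057/8² = -0.21259 eV

Checking against the measurement of -0.38 eV (2 sig figs), only n = 6 agrees:
E_6 = -0.37794 eV, which rounds to -0.38 eV ✓

Therefore n = 6.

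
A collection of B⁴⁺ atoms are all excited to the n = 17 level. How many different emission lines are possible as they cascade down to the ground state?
136

The electron can occupy levels n = 1, 2, ..., 17 during de-excitation — that is m = 17 - 1 + 1 = 17 distinct levels.

The number of distinct spectral lines equals the number of ways to choose 2 of these m levels (each pair gives one possible emission transition):

Number of lines = m(m-1)/2 = 17×16/2 = 136

These correspond to all possible transitions between the 17 levels:
17 → 16, 17 → 15, 17 → 14, 17 → 13, 17 → 12, 17 → 11, 17 → 10, 17 → 9...

Each transition produces a photon with a unique energy (and thus wavelength). This count does not depend on Z.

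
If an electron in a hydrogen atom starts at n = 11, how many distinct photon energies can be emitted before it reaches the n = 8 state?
6

The electron can occupy levels n = 8, 9, ..., 11 during de-excitation — that is m = 11 - 8 + 1 = 4 distinct levels.

The number of distinct spectral lines equals the number of ways to choose 2 of these m levels (each pair gives one possible emission transition):

Number of lines = m(m-1)/2 = 4×3/2 = 6

These correspond to all possible transitions between the 4 levels:
11 → 10, 11 → 9, 11 → 8, 10 → 9, 10 → 8, 9 → 8

Each transition produces a photon with a unique energy (and thus wavelength). This count does not depend on Z.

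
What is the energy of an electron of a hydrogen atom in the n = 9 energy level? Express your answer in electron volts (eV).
-0.168 eV

The energy levels of a hydrogen-like atom are given by:
E_n = -13.6057 eV / n²

For n = 9:
E_9 = -13.6057 eV / 9²
E_9 = -13.6057 eV / 81
E_9 = -0.168 eV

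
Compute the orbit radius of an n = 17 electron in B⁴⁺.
3.0586 nm (or 30.5864 Å)

The Bohr radius formula is:
r_n = n² a₀ / Z

where a₀ = 0.0529177 nm is the Bohr radius.

For B⁴⁺ (Z = 5) at n = 17:
r_17 = 17² × 0.0529177 nm / 5
r_17 = 289 × 0.0529177 nm / 5
r_17 = 15.29322 nm / 5
r_17 = 3.0586 nm

The electron orbits at approximately 3.0586 nm from the nucleus.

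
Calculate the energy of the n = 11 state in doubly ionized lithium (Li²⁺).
-1.012 eV

For hydrogen-like ions, the energy levels scale with Z²:
E_n = -13.6057 Z² / n² eV

For Li²⁺ (Z = 3) at n = 11:
E_11 = -13.6057 × 3² / 11²
E_11 = -13.6057 × 9 / 121
E_11 = -122.4513 / 121
E_11 = -1.012 eV

The energy is 9 times more negative than hydrogen at the same n due to the stronger nuclear charge.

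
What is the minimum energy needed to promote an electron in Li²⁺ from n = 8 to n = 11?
0.90131 eV

The energy levels of a hydrogen-like atom are E_n = -13.6057 Z² eV / n².

Energy at n = 8: E_8 = -13.6057 × 3² / 8² = -1.91330156 eV
Energy at n = 11: E_11 = -13.6057 × 3² / 11² = -1.01199421 eV

The excitation energy is the difference:
ΔE = E_11 - E_8
ΔE = -1.01199421 - (-1.91330156)
ΔE = 0.90131 eV

Since this is positive, energy must be absorbed (photon absorption).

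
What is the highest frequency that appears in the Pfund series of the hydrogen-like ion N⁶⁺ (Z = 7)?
6.45e+15 Hz

The series limit corresponds to the transition from n = ∞ to n = 5.
This is the highest energy (shortest wavelength) transition in the Pfund series.

E_∞ = 0 eV
E_5 = -13.6057 × 7² / 5² = -26.667172 eV

Energy at series limit:
ΔE = E_∞ - E_5 = 0 - (-26.667172) = 26.667172 eV
E = 26.667172 eV × (1.602177 × 10⁻¹⁹ J/eV) = 4.2726e-18 J
f = E/h = 4.2726e-18 J / (6.62607 × 10⁻³⁴ J·s) = 6.45e+15 Hz

This energy equals the ionization energy from the n = 5 state of N⁶⁺.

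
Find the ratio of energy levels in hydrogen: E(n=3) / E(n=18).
36.000

Using E_n = -13.6057 Z² / n² eV with Z = 1:

E_3 = -13.6057 / 3² = -13.6057 / 9 = -1.511744444 eV
E_18 = -13.6057 / 18² = -13.6057 / 324 = -0.041992901 eV

The ratio is:
E_3/E_18 = (-1.511744444) / (-0.041992901)
E_3/E_18 = (-13.6057/9) / (-13.6057/324)
E_3/E_18 = 324/9
E_3/E_18 = 36.000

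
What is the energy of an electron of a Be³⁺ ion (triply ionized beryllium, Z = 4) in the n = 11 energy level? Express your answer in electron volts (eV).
-1.79910 eV

The energy levels of a hydrogen-like atom are given by:
E_n = -13.6057 Z² / n² eV  (with Z = 4 for Be³⁺)

For n = 11:
E_11 = -13.6057 × 4² / 11²
E_11 = -13.6057 × 16 / 121
E_11 = -1.79910 eV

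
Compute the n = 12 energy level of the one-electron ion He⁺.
-0.3779 eV

For hydrogen-like ions, the energy levels scale with Z²:
E_n = -13.6057 Z² / n² eV

For He⁺ (Z = 2) at n = 12:
E_12 = -13.6057 × 2² / 12²
E_12 = -13.6057 × 4 / 144
E_12 = -54.4228 / 144
E_12 = -0.3779 eV

The energy is 4 times more negative than hydrogen at the same n due to the stronger nuclear charge.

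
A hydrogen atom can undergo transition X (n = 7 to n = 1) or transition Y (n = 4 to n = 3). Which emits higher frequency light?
7 → 1

Calculate the energy for each transition:

Transition 7 → 1:
ΔE₁ = |E_1 - E_7| = |-13.6057/1² - (-13.6057/7²)|
ΔE₁ = |-13.60570000000 - (-0.27766734694)| = 13.32803265 eV

Transition 4 → 3:
ΔE₂ = |E_3 - E_4| = |-13.6057/3² - (-13.6057/4²)|
ΔE₂ = |-1.51174444444 - (-0.85035625000)| = 0.66138819 eV

Since 13.32803265 eV > 0.66138819 eV, the transition 7 → 1 emits the more energetic photon.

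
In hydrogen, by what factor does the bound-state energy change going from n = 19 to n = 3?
40.111

Using E_n = -13.6057 Z² / n² eV with Z = 1:

E_3 = -13.6057 / 3² = -13.6057 / 9 = -1.511744444 eV
E_19 = -13.6057 / 19² = -13.6057 / 361 = -0.037688920 eV

The ratio is:
E_3/E_19 = (-1.511744444) / (-0.037688920)
E_3/E_19 = (-13.6057/9) / (-13.6057/361)
E_3/E_19 = 361/9
E_3/E_19 = 40.111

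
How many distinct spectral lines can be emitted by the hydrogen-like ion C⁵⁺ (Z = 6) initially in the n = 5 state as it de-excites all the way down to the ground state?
10

The electron can occupy levels n = 1, 2, ..., 5 during de-excitation — that is m = 5 - 1 + 1 = 5 distinct levels.

The number of distinct spectral lines equals the number of ways to choose 2 of these m levels (each pair gives one possible emission transition):

Number of lines = m(m-1)/2 = 5×4/2 = 10

These correspond to all possible transitions between the 5 levels:
5 → 4, 5 → 3, 5 → 2, 5 → 1, 4 → 3, 4 → 2, 4 → 1, 3 → 2...

Each transition produces a photon with a unique energy (and thus wavelength). This count does not depend on Z.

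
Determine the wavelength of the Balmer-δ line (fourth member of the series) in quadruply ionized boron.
16.40277 nm

The lines of a series are numbered from the longest wavelength (smallest ΔE) outward; the fourth line is the transition from n = n_f + 4 to n_f.
The Balmer series has all transitions ending at n_f = 2.

For B⁴⁺ (Z = 5), the fourth line (δ-line) is the jump from n = 6 to n = 2:
E_6 = -13.6057 × 5² / 6² = -9.4484028 eV
E_2 = -13.6057 × 5² / 2² = -85.0356250 eV
ΔE = E_6 - E_2 = 75.5872222 eV

λ = hc/E = 1239.84 eV·nm / 75.5872222 eV
λ = 16.40277 nm

This is the δ-line of the Balmer series in B⁴⁺.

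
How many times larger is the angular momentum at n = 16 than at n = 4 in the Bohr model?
4.00

In the Bohr model, L_n = nℏ, so the ratio is purely the ratio of quantum numbers:

L_16/L_4 = 16ℏ / 4ℏ = 16/4 = 4.00

The angular momentum scales linearly with n.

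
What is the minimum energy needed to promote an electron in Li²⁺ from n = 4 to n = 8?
5.73990 eV

The energy levels of a hydrogen-like atom are E_n = -13.6057 Z² eV / n².

Energy at n = 4: E_4 = -13.6057 × 3² / 4² = -7.65320625 eV
Energy at n = 8: E_8 = -13.6057 × 3² / 8² = -1.91330156 eV

The excitation energy is the difference:
ΔE = E_8 - E_4
ΔE = -1.91330156 - (-7.65320625)
ΔE = 5.73990 eV

Since this is positive, energy must be absorbed (photon absorption).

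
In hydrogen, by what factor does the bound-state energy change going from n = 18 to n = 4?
20.250000

Using E_n = -13.6057 Z² / n² eV with Z = 1:

E_4 = -13.6057 / 4² = -13.6057 / 16 = -0.850356250000 eV
E_18 = -13.6057 / 18² = -13.6057 / 324 = -0.041992901235 eV

The ratio is:
E_4/E_18 = (-0.850356250000) / (-0.041992901235)
E_4/E_18 = (-13.6057/16) / (-13.6057/324)
E_4/E_18 = 324/16
E_4/E_18 = 20.250000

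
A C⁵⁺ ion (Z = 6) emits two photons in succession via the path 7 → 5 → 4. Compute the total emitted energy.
20.62 eV

The energy levels of C⁵⁺ are E_n = -13.6057 × 6² / n² eV.

First transition (7 → 5):
ΔE₁ = |E_5 - E_7|
ΔE₁ = |-19.59220800 - (-9.99602449)| = 9.59618 eV

Second transition (5 → 4):
ΔE₂ = |E_4 - E_5|
ΔE₂ = |-30.61282500 - (-19.59220800)| = 11.02062 eV

Total energy released:
E_total = ΔE₁ + ΔE₂ = 9.59618 + 11.02062 = 20.62 eV

Note: This equals the direct transition 7 → 4: 20.62 eV ✓
Energy is conserved regardless of the path taken.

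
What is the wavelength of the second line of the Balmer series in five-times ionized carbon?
13.50022 nm

The lines of a series are numbered from the longest wavelength (smallest ΔE) outward; the second line is the transition from n = n_f + 2 to n_f.
The Balmer series has all transitions ending at n_f = 2.

For C⁵⁺ (Z = 6), the second line (β-line) is the jump from n = 4 to n = 2:
E_4 = -13.6057 × 6² / 4² = -30.6128250 eV
E_2 = -13.6057 × 6² / 2² = -122.4513000 eV
ΔE = E_4 - E_2 = 91.8384750 eV

λ = hc/E = 1239.84 eV·nm / 91.8384750 eV
λ = 13.50022 nm

This is the β-line of the Balmer series in C⁵⁺.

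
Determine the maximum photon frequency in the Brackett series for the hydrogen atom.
2.0562e+14 Hz

The series limit corresponds to the transition from n = ∞ to n = 4.
This is the highest energy (shortest wavelength) transition in the Brackett series.

E_∞ = 0 eV
E_4 = -13.6057 / 4² = -0.85035625 eV

Energy at series limit:
ΔE = E_∞ - E_4 = 0 - (-0.85035625) = 0.85035625 eV
E = 0.85035625 eV × (1.602177 × 10⁻¹⁹ J/eV) = 1.362421e-19 J
f = E/h = 1.362421e-19 J / (6.62607 × 10⁻³⁴ J·s) = 2.0562e+14 Hz

This energy equals the ionization energy from the n = 4 state of hydrogen.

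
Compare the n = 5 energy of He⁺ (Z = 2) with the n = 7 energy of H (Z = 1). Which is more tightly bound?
He⁺ at n = 5 (E = -2.18 eV)

Using E_n = -13.6057 Z² / n² eV:

He⁺ (Z = 2) at n = 5:
E = -13.6057 × 2² / 5² = -13.6057 × 4 / 25 = -2.17691 eV

H (Z = 1) at n = 7:
E = -13.6057 × 1² / 7² = -13.6057 × 1 / 49 = -0.27767 eV

Since -2.17691 eV < -0.27767 eV,
He⁺ at n = 5 is more tightly bound (requires more energy to ionize).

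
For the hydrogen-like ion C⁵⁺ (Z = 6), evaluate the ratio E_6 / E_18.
9.00000

Using E_n = -13.6057 Z² / n² eV with Z = 6:

E_6 = -13.6057 × 6² / 6² = -489.8052 / 36 = -13.60570000000 eV
E_18 = -13.6057 × 6² / 18² = -489.8052 / 324 = -1.51174444444 eV

The ratio is:
E_6/E_18 = (-13.60570000000) / (-1.51174444444)
E_6/E_18 = (-489.8052/36) / (-489.8052/324)
E_6/E_18 = 324/36
E_6/E_18 = 9.00000
(Note: the Z² factors cancel in the ratio.)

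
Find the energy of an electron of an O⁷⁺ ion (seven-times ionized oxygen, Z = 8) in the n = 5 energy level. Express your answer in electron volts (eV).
-34.83059 eV

The energy levels of a hydrogen-like atom are given by:
E_n = -13.6057 Z² / n² eV  (with Z = 8 for O⁷⁺)

For n = 5:
E_5 = -13.6057 × 8² / 5²
E_5 = -13.6057 × 64 / 25
E_5 = -34.83059 eV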